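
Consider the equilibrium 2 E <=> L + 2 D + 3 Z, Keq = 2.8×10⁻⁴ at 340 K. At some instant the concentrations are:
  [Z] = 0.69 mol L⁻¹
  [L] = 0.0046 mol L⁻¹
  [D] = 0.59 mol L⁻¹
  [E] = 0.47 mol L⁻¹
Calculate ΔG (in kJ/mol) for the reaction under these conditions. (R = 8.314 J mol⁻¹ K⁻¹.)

Q = [L]·[D]²·[Z]³ / [E]² = (0.0046)·(0.59)²·(0.69)³ / (0.47)² = 0.00238
ΔG = RT ln(Q/Keq) = (8.314 J mol⁻¹ K⁻¹)(340 K) × ln(0.00238/2.8×10⁻⁴)
   = (2.827 kJ/mol)(2.140) = 6.05 kJ/mol
ΔG > 0, so the forward reaction is non-spontaneous (proceeds in reverse).

ΔG = 6.05 kJ/mol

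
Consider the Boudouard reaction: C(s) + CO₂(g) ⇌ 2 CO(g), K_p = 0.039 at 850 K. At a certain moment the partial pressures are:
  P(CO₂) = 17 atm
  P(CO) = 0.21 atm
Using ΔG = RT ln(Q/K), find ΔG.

(C is a pure solid — omitted from Q_p.)
Q_p = P(CO)² / P(CO₂) = (0.21)² / (17) = 0.00259
ΔG = RT ln(Q_p/K_p) = (8.314 J mol⁻¹ K⁻¹)(850 K) × ln(0.00259/0.039)
   = (7.067 kJ/mol)(-2.712) = -19.2 kJ/mol
ΔG < 0, so the forward reaction is spontaneous (proceeds forward).

ΔG = -19.2 kJ/mol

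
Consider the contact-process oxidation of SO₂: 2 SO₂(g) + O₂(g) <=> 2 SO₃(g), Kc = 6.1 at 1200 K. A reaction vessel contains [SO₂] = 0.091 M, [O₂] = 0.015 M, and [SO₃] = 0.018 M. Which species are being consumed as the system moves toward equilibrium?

SO₂, O₂ (reactants)

Qc = [SO₃]² / ([SO₂]²·[O₂]) = (0.018)² / ((0.091)²·(0.015)) = 2.6
Qc = 2.6 < Kc = 6.1: net forward reaction.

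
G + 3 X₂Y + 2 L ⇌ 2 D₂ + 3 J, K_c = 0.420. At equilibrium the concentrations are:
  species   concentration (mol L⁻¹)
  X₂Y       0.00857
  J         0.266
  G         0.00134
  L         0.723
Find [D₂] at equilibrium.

[D₂] = 9.92×10⁻⁵ mol L⁻¹

At equilibrium, K_c = [D₂]²·[J]³ / ([G]·[X₂Y]³·[L]²) = 0.420.
([D₂])²·(0.266)³ / ((0.00134)·(0.00857)³·(0.723)²) = 0.420
[D₂]² = 9.84×10⁻⁹ ⇒ [D₂] = 9.92×10⁻⁵ mol L⁻¹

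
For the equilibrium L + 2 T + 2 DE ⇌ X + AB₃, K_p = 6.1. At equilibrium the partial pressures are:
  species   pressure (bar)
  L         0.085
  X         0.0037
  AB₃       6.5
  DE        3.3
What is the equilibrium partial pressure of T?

At equilibrium, K_p = P(X)·P(AB₃) / (P(L)·P(T)²·P(DE)²) = 6.1.
(0.0037)·(6.5) / ((0.085)·(P(T))²·(3.3)²) = 6.1
P(T)² = 0.00426 ⇒ P(T) = 0.065 bar

P(T) = 0.065 bar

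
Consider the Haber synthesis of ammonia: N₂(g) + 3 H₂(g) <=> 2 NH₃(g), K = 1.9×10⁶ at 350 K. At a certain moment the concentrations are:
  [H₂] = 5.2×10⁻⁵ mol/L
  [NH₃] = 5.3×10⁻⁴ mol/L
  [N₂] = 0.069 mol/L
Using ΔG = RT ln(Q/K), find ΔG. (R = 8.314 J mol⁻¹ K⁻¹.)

ΔG = 7.93 kJ/mol

Q = [NH₃]² / ([N₂]·[H₂]³) = (5.3×10⁻⁴)² / ((0.069)·(5.2×10⁻⁵)³) = 2.90×10⁷
ΔG = RT ln(Q/K) = (8.314 J mol⁻¹ K⁻¹)(350 K) × ln(2.90×10⁷/1.9×10⁶)
   = (2.910 kJ/mol)(2.725) = 7.93 kJ/mol
ΔG > 0, so the forward reaction is non-spontaneous (proceeds in reverse).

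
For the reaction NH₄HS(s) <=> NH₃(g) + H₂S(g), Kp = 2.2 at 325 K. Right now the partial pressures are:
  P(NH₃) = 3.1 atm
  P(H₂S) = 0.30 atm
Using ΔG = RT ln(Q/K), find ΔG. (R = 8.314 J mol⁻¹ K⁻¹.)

ΔG = -2.33 kJ/mol

(NH₄HS is a pure solid — omitted from Qp.)
Qp = P(NH₃)·P(H₂S) = (3.1)·(0.30) = 0.930
ΔG = RT ln(Qp/Kp) = (8.314 J mol⁻¹ K⁻¹)(325 K) × ln(0.930/2.2)
   = (2.702 kJ/mol)(-0.8610) = -2.33 kJ/mol
ΔG < 0, so the forward reaction is spontaneous (proceeds forward).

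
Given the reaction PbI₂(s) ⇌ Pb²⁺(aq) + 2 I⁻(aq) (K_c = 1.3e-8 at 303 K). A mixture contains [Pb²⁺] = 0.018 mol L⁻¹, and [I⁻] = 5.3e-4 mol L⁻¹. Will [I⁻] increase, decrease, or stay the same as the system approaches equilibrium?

increase

(PbI₂ is a pure solid — omitted from Q_c.)
Q_c = [Pb²⁺]·[I⁻]² = (0.018)·(5.3e-4)² = 5.1e-9
Q_c = 5.1e-9 < K_c = 1.3e-8: net forward reaction.
I⁻ is a product, so it increases.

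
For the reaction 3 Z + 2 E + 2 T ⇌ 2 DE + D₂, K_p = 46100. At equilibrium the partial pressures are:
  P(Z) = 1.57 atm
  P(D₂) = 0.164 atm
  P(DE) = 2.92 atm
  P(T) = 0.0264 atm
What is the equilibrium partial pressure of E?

P(E) = 0.106 atm

At equilibrium, K_p = P(DE)²·P(D₂) / (P(Z)³·P(E)²·P(T)²) = 46100.
(2.92)²·(0.164) / ((1.57)³·(P(E))²·(0.0264)²) = 46100
P(E)² = 0.0112 ⇒ P(E) = 0.106 atm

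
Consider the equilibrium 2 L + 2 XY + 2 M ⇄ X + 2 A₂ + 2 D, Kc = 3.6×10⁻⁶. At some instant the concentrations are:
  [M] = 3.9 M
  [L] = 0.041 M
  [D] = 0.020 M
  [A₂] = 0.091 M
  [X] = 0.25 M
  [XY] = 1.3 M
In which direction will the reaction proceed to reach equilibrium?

Qc = [X]·[A₂]²·[D]² / ([L]²·[XY]²·[M]²) = (0.25)·(0.091)²·(0.020)² / ((0.041)²·(1.3)²·(3.9)²) = 1.9×10⁻⁵
Qc = 1.9×10⁻⁵ > Kc = 3.6×10⁻⁶, so the reverse reaction proceeds.

to the left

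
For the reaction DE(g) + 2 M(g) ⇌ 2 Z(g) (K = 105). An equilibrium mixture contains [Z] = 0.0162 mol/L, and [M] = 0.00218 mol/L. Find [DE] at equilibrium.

[DE] = 0.526 mol/L

At equilibrium, K = [Z]² / ([DE]·[M]²) = 105.
(0.0162)² / (([DE])·(0.00218)²) = 105
[DE] = 0.526 mol/L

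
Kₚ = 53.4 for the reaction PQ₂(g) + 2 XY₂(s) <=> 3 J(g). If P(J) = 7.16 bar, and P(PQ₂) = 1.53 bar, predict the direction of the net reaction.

in the reverse direction

(XY₂ is a pure solid — omitted from Qₚ.)
Qₚ = P(J)³ / P(PQ₂) = (7.16)³ / (1.53) = 240
Qₚ = 240 > Kₚ = 53.4, so the reverse reaction proceeds.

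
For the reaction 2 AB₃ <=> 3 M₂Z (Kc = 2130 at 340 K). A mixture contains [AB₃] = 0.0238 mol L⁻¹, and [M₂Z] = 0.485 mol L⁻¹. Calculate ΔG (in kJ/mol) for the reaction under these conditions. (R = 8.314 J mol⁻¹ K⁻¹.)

ΔG = -6.67 kJ/mol

Qc = [M₂Z]³ / [AB₃]² = (0.485)³ / (0.0238)² = 201
ΔG = RT ln(Qc/Kc) = (8.314 J mol⁻¹ K⁻¹)(340 K) × ln(201/2130)
   = (2.827 kJ/mol)(-2.361) = -6.67 kJ/mol
ΔG < 0, so the forward reaction is spontaneous (proceeds forward).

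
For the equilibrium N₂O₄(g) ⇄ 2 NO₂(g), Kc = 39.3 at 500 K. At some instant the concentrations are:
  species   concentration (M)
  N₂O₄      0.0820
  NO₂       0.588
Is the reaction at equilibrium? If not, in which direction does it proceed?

toward products

Qc = [NO₂]² / [N₂O₄] = (0.588)² / (0.0820) = 4.22
Qc = 4.22 < Kc = 39.3, so the forward reaction proceeds.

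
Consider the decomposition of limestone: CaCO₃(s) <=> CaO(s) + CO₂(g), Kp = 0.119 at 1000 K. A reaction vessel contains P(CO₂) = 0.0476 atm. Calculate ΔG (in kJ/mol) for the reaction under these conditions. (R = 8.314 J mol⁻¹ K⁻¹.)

(CaCO₃, CaO are pure solids — omitted from Qp.)
Qp = P(CO₂) = 0.0476
ΔG = RT ln(Qp/Kp) = (8.314 J mol⁻¹ K⁻¹)(1000 K) × ln(0.0476/0.119)
   = (8.314 kJ/mol)(-0.9163) = -7.62 kJ/mol
ΔG < 0, so the forward reaction is spontaneous (proceeds forward).

ΔG = -7.62 kJ/mol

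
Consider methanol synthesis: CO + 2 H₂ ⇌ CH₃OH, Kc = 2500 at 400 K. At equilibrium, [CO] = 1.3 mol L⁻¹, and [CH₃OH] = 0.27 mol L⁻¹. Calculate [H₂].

At equilibrium, Kc = [CH₃OH] / ([CO]·[H₂]²) = 2500.
(0.27) / ((1.3)·([H₂])²) = 2500
[H₂]² = 8.31×10⁻⁵ ⇒ [H₂] = 0.0091 mol L⁻¹

[H₂] = 0.0091 mol L⁻¹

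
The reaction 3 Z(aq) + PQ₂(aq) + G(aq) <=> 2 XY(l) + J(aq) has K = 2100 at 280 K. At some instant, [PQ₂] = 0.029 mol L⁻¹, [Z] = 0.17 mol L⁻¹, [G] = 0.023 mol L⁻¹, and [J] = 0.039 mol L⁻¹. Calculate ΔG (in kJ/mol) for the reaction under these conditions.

(XY is a pure liquid — omitted from Q.)
Q = [J] / ([Z]³·[PQ₂]·[G]) = (0.039) / ((0.17)³·(0.029)·(0.023)) = 11900
ΔG = RT ln(Q/K) = (8.314 J mol⁻¹ K⁻¹)(280 K) × ln(11900/2100)
   = (2.328 kJ/mol)(1.735) = 4.04 kJ/mol
ΔG > 0, so the forward reaction is non-spontaneous (proceeds in reverse).

ΔG = 4.04 kJ/mol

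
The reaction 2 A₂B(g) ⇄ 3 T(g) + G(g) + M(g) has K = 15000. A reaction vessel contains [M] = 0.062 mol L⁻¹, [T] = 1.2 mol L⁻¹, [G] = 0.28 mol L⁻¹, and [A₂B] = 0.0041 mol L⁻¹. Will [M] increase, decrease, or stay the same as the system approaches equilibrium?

Q = [T]³·[G]·[M] / [A₂B]² = (1.2)³·(0.28)·(0.062) / (0.0041)² = 1800
Q = 1800 < K = 15000: net forward reaction.
M is a product, so it increases.

increase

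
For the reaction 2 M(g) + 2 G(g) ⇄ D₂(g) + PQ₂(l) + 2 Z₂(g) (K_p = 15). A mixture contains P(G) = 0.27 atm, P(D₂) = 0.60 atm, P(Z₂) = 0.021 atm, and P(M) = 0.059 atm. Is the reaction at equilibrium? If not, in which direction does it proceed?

(PQ₂ is a pure liquid — omitted from Q_p.)
Q_p = P(D₂)·P(Z₂)² / (P(M)²·P(G)²) = (0.60)·(0.021)² / ((0.059)²·(0.27)²) = 1.0
Q_p = 1.0 < K_p = 15, so the forward reaction proceeds.

toward products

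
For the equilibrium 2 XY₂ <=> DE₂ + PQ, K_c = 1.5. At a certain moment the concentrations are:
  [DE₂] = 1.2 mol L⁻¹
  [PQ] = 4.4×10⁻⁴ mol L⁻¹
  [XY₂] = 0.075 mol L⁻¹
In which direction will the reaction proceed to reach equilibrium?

Q_c = [DE₂]·[PQ] / [XY₂]² = (1.2)·(4.4×10⁻⁴) / (0.075)² = 0.094
Q_c = 0.094 < K_c = 1.5, so the forward reaction proceeds.

toward products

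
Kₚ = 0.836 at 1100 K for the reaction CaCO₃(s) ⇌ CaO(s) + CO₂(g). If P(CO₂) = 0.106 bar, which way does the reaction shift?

(CaCO₃, CaO are pure solids — omitted from Qₚ.)
Qₚ = P(CO₂) = 0.106
Qₚ = 0.106 < Kₚ = 0.836, so the forward reaction proceeds.

forward (toward products)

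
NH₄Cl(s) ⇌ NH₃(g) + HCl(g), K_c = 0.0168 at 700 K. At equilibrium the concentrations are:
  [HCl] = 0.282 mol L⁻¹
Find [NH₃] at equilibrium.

[NH₃] = 0.0596 mol L⁻¹

(NH₄Cl is a pure solid — omitted from K_c.)
At equilibrium, K_c = [NH₃]·[HCl] = 0.0168.
([NH₃])·(0.282) = 0.0168
[NH₃] = 0.0596 mol L⁻¹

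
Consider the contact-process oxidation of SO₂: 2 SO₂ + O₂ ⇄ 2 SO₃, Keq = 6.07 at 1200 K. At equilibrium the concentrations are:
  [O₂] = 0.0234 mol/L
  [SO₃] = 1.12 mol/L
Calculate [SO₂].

At equilibrium, Keq = [SO₃]² / ([SO₂]²·[O₂]) = 6.07.
(1.12)² / (([SO₂])²·(0.0234)) = 6.07
[SO₂]² = 8.83 ⇒ [SO₂] = 2.97 mol/L

[SO₂] = 2.97 mol/L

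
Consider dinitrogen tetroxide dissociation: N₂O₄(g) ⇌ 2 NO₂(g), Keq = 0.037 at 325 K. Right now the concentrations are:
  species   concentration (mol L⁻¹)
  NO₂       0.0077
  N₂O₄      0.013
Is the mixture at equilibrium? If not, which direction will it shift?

Q = [NO₂]² / [N₂O₄] = (0.0077)² / (0.013) = 0.0046
Q = 0.0046 < Keq = 0.037: net forward reaction.

no; Q < K, reaction proceeds forward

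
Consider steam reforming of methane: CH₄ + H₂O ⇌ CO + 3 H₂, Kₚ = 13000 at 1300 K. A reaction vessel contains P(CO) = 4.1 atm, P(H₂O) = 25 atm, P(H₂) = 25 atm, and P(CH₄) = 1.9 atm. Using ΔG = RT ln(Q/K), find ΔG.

Qₚ = P(CO)·P(H₂)³ / (P(CH₄)·P(H₂O)) = (4.1)·(25)³ / ((1.9)·(25)) = 1350
ΔG = RT ln(Qₚ/Kₚ) = (8.314 J mol⁻¹ K⁻¹)(1300 K) × ln(1350/13000)
   = (10.81 kJ/mol)(-2.265) = -24.5 kJ/mol
ΔG < 0, so the forward reaction is spontaneous (proceeds forward).

ΔG = -24.5 kJ/mol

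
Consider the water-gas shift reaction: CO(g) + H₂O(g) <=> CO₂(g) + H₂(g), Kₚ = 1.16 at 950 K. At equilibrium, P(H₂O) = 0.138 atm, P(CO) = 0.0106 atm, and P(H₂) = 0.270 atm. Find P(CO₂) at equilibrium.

At equilibrium, Kₚ = P(CO₂)·P(H₂) / (P(CO)·P(H₂O)) = 1.16.
(P(CO₂))·(0.270) / ((0.0106)·(0.138)) = 1.16
P(CO₂) = 0.00628 atm

P(CO₂) = 0.00628 atm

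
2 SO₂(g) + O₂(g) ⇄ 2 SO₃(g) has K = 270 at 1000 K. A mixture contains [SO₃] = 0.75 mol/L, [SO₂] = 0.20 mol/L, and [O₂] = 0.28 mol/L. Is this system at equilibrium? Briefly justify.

Q = [SO₃]² / ([SO₂]²·[O₂]) = (0.75)² / ((0.20)²·(0.28)) = 50
Q = 50 < K = 270: net forward reaction.

no; Q < K, reaction proceeds forward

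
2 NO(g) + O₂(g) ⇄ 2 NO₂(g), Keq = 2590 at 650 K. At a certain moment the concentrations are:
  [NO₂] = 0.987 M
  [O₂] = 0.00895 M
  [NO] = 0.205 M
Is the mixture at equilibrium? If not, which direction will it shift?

yes, at equilibrium

Q = [NO₂]² / ([NO]²·[O₂]) = (0.987)² / ((0.205)²·(0.00895)) = 2590
Q = 2590 = Keq; the system is at equilibrium.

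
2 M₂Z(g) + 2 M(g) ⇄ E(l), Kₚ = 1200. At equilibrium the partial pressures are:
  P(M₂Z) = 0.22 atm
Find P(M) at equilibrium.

P(M) = 0.13 atm

(E is a pure liquid — omitted from Kₚ.)
At equilibrium, Kₚ = 1 / (P(M₂Z)²·P(M)²) = 1200.
1 / ((0.22)²·(P(M))²) = 1200
P(M)² = 0.0172 ⇒ P(M) = 0.13 atm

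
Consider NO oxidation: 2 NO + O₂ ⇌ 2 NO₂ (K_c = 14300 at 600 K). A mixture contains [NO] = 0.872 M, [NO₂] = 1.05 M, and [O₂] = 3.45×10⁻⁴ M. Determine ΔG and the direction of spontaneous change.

Q_c = [NO₂]² / ([NO]²·[O₂]) = (1.05)² / ((0.872)²·(3.45×10⁻⁴)) = 4200
ΔG = RT ln(Q_c/K_c) = (8.314 J mol⁻¹ K⁻¹)(600 K) × ln(4200/14300)
   = (4.988 kJ/mol)(-1.225) = -6.11 kJ/mol
ΔG < 0, so the forward reaction is spontaneous (proceeds forward).

ΔG = -6.11 kJ/mol; the forward reaction is spontaneous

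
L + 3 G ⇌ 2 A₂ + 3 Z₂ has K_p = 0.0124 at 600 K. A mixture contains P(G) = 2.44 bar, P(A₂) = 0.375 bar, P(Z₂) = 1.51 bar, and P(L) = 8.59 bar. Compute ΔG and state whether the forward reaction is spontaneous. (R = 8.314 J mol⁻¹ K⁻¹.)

ΔG = -5.80 kJ/mol; the forward reaction is spontaneous

Q_p = P(A₂)²·P(Z₂)³ / (P(L)·P(G)³) = (0.375)²·(1.51)³ / ((8.59)·(2.44)³) = 0.00388
ΔG = RT ln(Q_p/K_p) = (8.314 J mol⁻¹ K⁻¹)(600 K) × ln(0.00388/0.0124)
   = (4.988 kJ/mol)(-1.162) = -5.80 kJ/mol
ΔG < 0, so the forward reaction is spontaneous (proceeds forward).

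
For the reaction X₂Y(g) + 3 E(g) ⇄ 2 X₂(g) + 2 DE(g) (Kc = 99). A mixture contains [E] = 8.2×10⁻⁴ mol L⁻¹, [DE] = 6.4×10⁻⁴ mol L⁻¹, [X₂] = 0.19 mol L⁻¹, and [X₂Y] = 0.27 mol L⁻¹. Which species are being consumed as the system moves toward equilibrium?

none (at equilibrium)

Qc = [X₂]²·[DE]² / ([X₂Y]·[E]³) = (0.19)²·(6.4×10⁻⁴)² / ((0.27)·(8.2×10⁻⁴)³) = 99
Qc = 99 = Kc; the system is at equilibrium.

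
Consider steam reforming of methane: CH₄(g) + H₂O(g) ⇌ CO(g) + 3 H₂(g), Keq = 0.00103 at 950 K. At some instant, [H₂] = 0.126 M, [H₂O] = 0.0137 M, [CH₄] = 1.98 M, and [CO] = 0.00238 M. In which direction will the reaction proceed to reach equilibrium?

toward products

Q = [CO]·[H₂]³ / ([CH₄]·[H₂O]) = (0.00238)·(0.126)³ / ((1.98)·(0.0137)) = 1.76e-4
Q = 1.76e-4 < Keq = 0.00103, so the forward reaction proceeds.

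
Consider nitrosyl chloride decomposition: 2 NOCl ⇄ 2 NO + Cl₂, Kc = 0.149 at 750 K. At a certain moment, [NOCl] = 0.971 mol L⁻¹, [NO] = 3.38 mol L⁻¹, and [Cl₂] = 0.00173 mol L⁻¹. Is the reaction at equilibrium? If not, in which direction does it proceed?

to the right

Qc = [NO]²·[Cl₂] / [NOCl]² = (3.38)²·(0.00173) / (0.971)² = 0.0210
Qc = 0.0210 < Kc = 0.149, so the forward reaction proceeds.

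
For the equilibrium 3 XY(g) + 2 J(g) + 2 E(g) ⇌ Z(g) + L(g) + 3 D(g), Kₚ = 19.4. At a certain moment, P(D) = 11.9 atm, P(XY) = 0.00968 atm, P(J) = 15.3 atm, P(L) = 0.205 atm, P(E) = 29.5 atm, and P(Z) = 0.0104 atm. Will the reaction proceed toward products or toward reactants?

neither direction; the system is at equilibrium

Qₚ = P(Z)·P(L)·P(D)³ / (P(XY)³·P(J)²·P(E)²) = (0.0104)·(0.205)·(11.9)³ / ((0.00968)³·(15.3)²·(29.5)²) = 19.4
Qₚ = 19.4 = Kₚ, so the system is already at equilibrium.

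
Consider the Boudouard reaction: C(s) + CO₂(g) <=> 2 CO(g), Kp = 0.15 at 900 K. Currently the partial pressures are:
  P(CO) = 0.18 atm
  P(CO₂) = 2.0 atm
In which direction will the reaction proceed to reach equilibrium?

(C is a pure solid — omitted from Qp.)
Qp = P(CO)² / P(CO₂) = (0.18)² / (2.0) = 0.016
Qp = 0.016 < Kp = 0.15, so the forward reaction proceeds.

forward (toward products)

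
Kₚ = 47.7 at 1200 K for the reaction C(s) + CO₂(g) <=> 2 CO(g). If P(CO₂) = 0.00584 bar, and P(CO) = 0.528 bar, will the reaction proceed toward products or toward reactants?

neither direction; the system is at equilibrium

(C is a pure solid — omitted from Qₚ.)
Qₚ = P(CO)² / P(CO₂) = (0.528)² / (0.00584) = 47.7
Qₚ = 47.7 = Kₚ, so the system is already at equilibrium.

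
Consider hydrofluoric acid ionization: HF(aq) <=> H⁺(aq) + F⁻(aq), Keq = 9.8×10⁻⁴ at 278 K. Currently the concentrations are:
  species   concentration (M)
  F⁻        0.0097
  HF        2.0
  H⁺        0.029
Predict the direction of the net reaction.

Q = [H⁺]·[F⁻] / [HF] = (0.029)·(0.0097) / (2.0) = 1.4×10⁻⁴
Q = 1.4×10⁻⁴ < Keq = 9.8×10⁻⁴, so the forward reaction proceeds.

forward (toward products)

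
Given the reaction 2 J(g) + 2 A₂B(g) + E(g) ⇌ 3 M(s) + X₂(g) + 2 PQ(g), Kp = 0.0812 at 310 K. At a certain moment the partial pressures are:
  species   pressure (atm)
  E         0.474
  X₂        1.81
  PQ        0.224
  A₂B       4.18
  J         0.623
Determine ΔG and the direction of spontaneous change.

ΔG = -2.72 kJ/mol; the forward reaction is spontaneous

(M is a pure solid — omitted from Qp.)
Qp = P(X₂)·P(PQ)² / (P(J)²·P(A₂B)²·P(E)) = (1.81)·(0.224)² / ((0.623)²·(4.18)²·(0.474)) = 0.0283
ΔG = RT ln(Qp/Kp) = (8.314 J mol⁻¹ K⁻¹)(310 K) × ln(0.0283/0.0812)
   = (2.577 kJ/mol)(-1.054) = -2.72 kJ/mol
ΔG < 0, so the forward reaction is spontaneous (proceeds forward).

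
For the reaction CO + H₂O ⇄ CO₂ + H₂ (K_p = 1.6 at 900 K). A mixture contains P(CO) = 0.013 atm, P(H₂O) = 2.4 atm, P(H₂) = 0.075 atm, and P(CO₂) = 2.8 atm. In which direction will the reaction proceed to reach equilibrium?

toward reactants

Q_p = P(CO₂)·P(H₂) / (P(CO)·P(H₂O)) = (2.8)·(0.075) / ((0.013)·(2.4)) = 6.7
Q_p = 6.7 > K_p = 1.6, so the reverse reaction proceeds.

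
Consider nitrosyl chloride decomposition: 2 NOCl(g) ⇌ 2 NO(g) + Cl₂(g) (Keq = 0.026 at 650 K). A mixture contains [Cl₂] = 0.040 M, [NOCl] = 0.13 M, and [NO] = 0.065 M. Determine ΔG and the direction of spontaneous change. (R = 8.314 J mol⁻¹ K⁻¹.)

Q = [NO]²·[Cl₂] / [NOCl]² = (0.065)²·(0.040) / (0.13)² = 0.0100
ΔG = RT ln(Q/Keq) = (8.314 J mol⁻¹ K⁻¹)(650 K) × ln(0.0100/0.026)
   = (5.404 kJ/mol)(-0.9555) = -5.16 kJ/mol
ΔG < 0, so the forward reaction is spontaneous (proceeds forward).

ΔG = -5.16 kJ/mol; the forward reaction is spontaneous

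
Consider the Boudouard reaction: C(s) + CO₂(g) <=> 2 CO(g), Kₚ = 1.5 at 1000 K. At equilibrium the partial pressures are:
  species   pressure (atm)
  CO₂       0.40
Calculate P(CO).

P(CO) = 0.77 atm

(C is a pure solid — omitted from Kₚ.)
At equilibrium, Kₚ = P(CO)² / P(CO₂) = 1.5.
(P(CO))² / (0.40) = 1.5
P(CO)² = 0.600 ⇒ P(CO) = 0.77 atm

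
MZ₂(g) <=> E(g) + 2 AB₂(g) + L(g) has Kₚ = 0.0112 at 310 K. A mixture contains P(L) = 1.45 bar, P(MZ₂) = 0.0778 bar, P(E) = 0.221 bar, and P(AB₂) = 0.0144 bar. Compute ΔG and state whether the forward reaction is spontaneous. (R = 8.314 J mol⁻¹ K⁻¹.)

Qₚ = P(E)·P(AB₂)²·P(L) / P(MZ₂) = (0.221)·(0.0144)²·(1.45) / (0.0778) = 8.54×10⁻⁴
ΔG = RT ln(Qₚ/Kₚ) = (8.314 J mol⁻¹ K⁻¹)(310 K) × ln(8.54×10⁻⁴/0.0112)
   = (2.577 kJ/mol)(-2.574) = -6.63 kJ/mol
ΔG < 0, so the forward reaction is spontaneous (proceeds forward).

ΔG = -6.63 kJ/mol; the forward reaction is spontaneous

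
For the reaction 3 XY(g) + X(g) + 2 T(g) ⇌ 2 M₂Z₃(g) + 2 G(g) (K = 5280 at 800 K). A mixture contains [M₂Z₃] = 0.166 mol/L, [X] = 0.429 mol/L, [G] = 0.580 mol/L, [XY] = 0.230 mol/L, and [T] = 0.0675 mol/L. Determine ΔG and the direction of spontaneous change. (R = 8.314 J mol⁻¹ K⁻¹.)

Q = [M₂Z₃]²·[G]² / ([XY]³·[X]·[T]²) = (0.166)²·(0.580)² / ((0.230)³·(0.429)·(0.0675)²) = 390
ΔG = RT ln(Q/K) = (8.314 J mol⁻¹ K⁻¹)(800 K) × ln(390/5280)
   = (6.651 kJ/mol)(-2.606) = -17.3 kJ/mol
ΔG < 0, so the forward reaction is spontaneous (proceeds forward).

ΔG = -17.3 kJ/mol; the forward reaction is spontaneous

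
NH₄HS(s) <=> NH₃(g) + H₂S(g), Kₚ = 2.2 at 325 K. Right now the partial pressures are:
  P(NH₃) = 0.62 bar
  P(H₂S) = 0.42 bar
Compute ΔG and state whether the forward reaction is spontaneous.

(NH₄HS is a pure solid — omitted from Qₚ.)
Qₚ = P(NH₃)·P(H₂S) = (0.62)·(0.42) = 0.260
ΔG = RT ln(Qₚ/Kₚ) = (8.314 J mol⁻¹ K⁻¹)(325 K) × ln(0.260/2.2)
   = (2.702 kJ/mol)(-2.136) = -5.77 kJ/mol
ΔG < 0, so the forward reaction is spontaneous (proceeds forward).

ΔG = -5.77 kJ/mol; the forward reaction is spontaneous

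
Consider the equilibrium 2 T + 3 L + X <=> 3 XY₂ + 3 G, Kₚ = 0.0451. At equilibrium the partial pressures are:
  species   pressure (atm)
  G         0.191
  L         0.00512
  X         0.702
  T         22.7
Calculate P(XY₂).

At equilibrium, Kₚ = P(XY₂)³·P(G)³ / (P(T)²·P(L)³·P(X)) = 0.0451.
(P(XY₂))³·(0.191)³ / ((22.7)²·(0.00512)³·(0.702)) = 0.0451
P(XY₂)³ = 3.14×10⁻⁴ ⇒ P(XY₂) = 0.0680 atm

P(XY₂) = 0.0680 atm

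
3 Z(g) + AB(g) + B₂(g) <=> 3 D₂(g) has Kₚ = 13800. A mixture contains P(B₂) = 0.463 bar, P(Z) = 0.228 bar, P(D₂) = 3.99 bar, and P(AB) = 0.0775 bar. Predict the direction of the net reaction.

reverse (toward reactants)

Qₚ = P(D₂)³ / (P(Z)³·P(AB)·P(B₂)) = (3.99)³ / ((0.228)³·(0.0775)·(0.463)) = 1.49e5
Qₚ = 1.49e5 > Kₚ = 13800, so the reverse reaction proceeds.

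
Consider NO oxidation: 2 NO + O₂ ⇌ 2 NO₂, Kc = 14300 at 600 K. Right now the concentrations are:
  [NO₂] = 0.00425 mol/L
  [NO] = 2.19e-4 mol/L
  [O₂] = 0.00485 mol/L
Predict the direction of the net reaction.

Qc = [NO₂]² / ([NO]²·[O₂]) = (0.00425)² / ((2.19e-4)²·(0.00485)) = 77700
Qc = 77700 > Kc = 14300, so the reverse reaction proceeds.

toward reactants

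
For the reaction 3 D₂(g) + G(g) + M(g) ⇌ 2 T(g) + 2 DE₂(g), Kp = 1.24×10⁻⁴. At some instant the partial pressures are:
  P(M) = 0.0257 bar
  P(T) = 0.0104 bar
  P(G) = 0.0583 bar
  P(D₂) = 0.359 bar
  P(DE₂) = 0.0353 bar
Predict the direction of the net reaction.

reverse (toward reactants)

Qp = P(T)²·P(DE₂)² / (P(D₂)³·P(G)·P(M)) = (0.0104)²·(0.0353)² / ((0.359)³·(0.0583)·(0.0257)) = 0.00194
Qp = 0.00194 > Kp = 1.24×10⁻⁴, so the reverse reaction proceeds.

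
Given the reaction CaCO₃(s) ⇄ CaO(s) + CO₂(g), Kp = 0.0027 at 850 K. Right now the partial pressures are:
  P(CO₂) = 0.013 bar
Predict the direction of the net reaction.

(CaCO₃, CaO are pure solids — omitted from Qp.)
Qp = P(CO₂) = 0.013
Qp = 0.013 > Kp = 0.0027, so the reverse reaction proceeds.

in the reverse direction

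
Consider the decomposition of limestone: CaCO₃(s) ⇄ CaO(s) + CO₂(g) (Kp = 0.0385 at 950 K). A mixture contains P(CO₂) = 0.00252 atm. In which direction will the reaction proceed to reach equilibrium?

to the right

(CaCO₃, CaO are pure solids — omitted from Qp.)
Qp = P(CO₂) = 0.00252
Qp = 0.00252 < Kp = 0.0385, so the forward reaction proceeds.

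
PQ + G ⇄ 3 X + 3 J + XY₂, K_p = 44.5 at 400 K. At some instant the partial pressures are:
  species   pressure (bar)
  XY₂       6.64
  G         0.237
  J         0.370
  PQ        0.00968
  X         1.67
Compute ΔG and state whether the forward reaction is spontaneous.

Q_p = P(X)³·P(J)³·P(XY₂) / (P(PQ)·P(G)) = (1.67)³·(0.370)³·(6.64) / ((0.00968)·(0.237)) = 683
ΔG = RT ln(Q_p/K_p) = (8.314 J mol⁻¹ K⁻¹)(400 K) × ln(683/44.5)
   = (3.326 kJ/mol)(2.731) = 9.08 kJ/mol
ΔG > 0, so the forward reaction is non-spontaneous (proceeds in reverse).

ΔG = 9.08 kJ/mol; the forward reaction is non-spontaneous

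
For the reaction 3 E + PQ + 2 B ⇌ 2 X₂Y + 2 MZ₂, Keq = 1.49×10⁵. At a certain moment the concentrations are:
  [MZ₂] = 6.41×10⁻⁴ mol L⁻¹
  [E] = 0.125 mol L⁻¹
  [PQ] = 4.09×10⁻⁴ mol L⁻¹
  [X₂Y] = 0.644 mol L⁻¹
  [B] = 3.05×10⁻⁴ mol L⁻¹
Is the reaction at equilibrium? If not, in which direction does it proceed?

reverse (toward reactants)

Q = [X₂Y]²·[MZ₂]² / ([E]³·[PQ]·[B]²) = (0.644)²·(6.41×10⁻⁴)² / ((0.125)³·(4.09×10⁻⁴)·(3.05×10⁻⁴)²) = 2.29×10⁶
Q = 2.29×10⁶ > Keq = 1.49×10⁵, so the reverse reaction proceeds.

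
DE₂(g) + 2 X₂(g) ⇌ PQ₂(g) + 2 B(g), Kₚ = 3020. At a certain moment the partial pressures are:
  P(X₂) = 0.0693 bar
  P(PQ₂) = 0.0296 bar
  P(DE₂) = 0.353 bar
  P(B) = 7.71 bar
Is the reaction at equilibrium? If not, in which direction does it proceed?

Qₚ = P(PQ₂)·P(B)² / (P(DE₂)·P(X₂)²) = (0.0296)·(7.71)² / ((0.353)·(0.0693)²) = 1040
Qₚ = 1040 < Kₚ = 3020, so the forward reaction proceeds.

in the forward direction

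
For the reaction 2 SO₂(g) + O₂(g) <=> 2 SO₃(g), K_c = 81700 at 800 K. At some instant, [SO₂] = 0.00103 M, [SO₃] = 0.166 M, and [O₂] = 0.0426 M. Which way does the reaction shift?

Q_c = [SO₃]² / ([SO₂]²·[O₂]) = (0.166)² / ((0.00103)²·(0.0426)) = 6.10×10⁵
Q_c = 6.10×10⁵ > K_c = 81700, so the reverse reaction proceeds.

reverse (toward reactants)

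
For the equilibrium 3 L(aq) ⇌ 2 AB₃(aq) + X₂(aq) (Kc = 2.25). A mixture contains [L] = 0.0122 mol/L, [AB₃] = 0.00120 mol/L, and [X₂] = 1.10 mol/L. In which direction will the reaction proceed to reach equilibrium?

in the forward direction

Qc = [AB₃]²·[X₂] / [L]³ = (0.00120)²·(1.10) / (0.0122)³ = 0.872
Qc = 0.872 < Kc = 2.25, so the forward reaction proceeds.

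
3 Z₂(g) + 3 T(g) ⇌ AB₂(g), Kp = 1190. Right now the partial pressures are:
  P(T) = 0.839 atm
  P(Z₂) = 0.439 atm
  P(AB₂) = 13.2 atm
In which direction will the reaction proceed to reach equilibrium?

in the forward direction

Qp = P(AB₂) / (P(Z₂)³·P(T)³) = (13.2) / ((0.439)³·(0.839)³) = 264
Qp = 264 < Kp = 1190, so the forward reaction proceeds.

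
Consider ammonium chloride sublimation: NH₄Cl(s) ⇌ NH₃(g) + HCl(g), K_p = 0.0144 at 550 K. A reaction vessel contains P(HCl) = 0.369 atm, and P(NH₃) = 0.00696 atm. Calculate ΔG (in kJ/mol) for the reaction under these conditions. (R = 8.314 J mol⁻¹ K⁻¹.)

(NH₄Cl is a pure solid — omitted from Q_p.)
Q_p = P(NH₃)·P(HCl) = (0.00696)·(0.369) = 0.00257
ΔG = RT ln(Q_p/K_p) = (8.314 J mol⁻¹ K⁻¹)(550 K) × ln(0.00257/0.0144)
   = (4.573 kJ/mol)(-1.723) = -7.88 kJ/mol
ΔG < 0, so the forward reaction is spontaneous (proceeds forward).

ΔG = -7.88 kJ/mol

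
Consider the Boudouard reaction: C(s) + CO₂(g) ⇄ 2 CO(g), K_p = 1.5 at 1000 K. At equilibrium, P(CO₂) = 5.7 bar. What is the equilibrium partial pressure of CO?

(C is a pure solid — omitted from K_p.)
At equilibrium, K_p = P(CO)² / P(CO₂) = 1.5.
(P(CO))² / (5.7) = 1.5
P(CO)² = 8.55 ⇒ P(CO) = 2.9 bar

P(CO) = 2.9 bar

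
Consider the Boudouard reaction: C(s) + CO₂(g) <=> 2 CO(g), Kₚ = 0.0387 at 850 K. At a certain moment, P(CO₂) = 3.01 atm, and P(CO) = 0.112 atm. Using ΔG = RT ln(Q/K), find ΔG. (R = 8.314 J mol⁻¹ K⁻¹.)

ΔG = -15.7 kJ/mol

(C is a pure solid — omitted from Qₚ.)
Qₚ = P(CO)² / P(CO₂) = (0.112)² / (3.01) = 0.00417
ΔG = RT ln(Qₚ/Kₚ) = (8.314 J mol⁻¹ K⁻¹)(850 K) × ln(0.00417/0.0387)
   = (7.067 kJ/mol)(-2.228) = -15.7 kJ/mol
ΔG < 0, so the forward reaction is spontaneous (proceeds forward).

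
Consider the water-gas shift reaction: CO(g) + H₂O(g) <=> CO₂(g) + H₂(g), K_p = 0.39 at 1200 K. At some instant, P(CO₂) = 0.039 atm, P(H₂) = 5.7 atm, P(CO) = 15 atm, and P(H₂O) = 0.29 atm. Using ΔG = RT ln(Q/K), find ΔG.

Q_p = P(CO₂)·P(H₂) / (P(CO)·P(H₂O)) = (0.039)·(5.7) / ((15)·(0.29)) = 0.0511
ΔG = RT ln(Q_p/K_p) = (8.314 J mol⁻¹ K⁻¹)(1200 K) × ln(0.0511/0.39)
   = (9.977 kJ/mol)(-2.032) = -20.3 kJ/mol
ΔG < 0, so the forward reaction is spontaneous (proceeds forward).

ΔG = -20.3 kJ/mol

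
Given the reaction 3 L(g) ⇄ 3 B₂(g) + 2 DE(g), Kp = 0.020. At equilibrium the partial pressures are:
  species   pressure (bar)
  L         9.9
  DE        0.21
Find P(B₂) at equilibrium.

At equilibrium, Kp = P(B₂)³·P(DE)² / P(L)³ = 0.020.
(P(B₂))³·(0.21)² / (9.9)³ = 0.020
P(B₂)³ = 440 ⇒ P(B₂) = 7.6 bar

P(B₂) = 7.6 bar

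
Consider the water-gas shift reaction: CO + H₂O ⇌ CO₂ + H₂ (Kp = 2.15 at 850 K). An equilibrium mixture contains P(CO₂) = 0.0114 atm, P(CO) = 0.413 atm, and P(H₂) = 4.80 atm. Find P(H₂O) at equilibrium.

P(H₂O) = 0.0616 atm

At equilibrium, Kp = P(CO₂)·P(H₂) / (P(CO)·P(H₂O)) = 2.15.
(0.0114)·(4.80) / ((0.413)·(P(H₂O))) = 2.15
P(H₂O) = 0.0616 atm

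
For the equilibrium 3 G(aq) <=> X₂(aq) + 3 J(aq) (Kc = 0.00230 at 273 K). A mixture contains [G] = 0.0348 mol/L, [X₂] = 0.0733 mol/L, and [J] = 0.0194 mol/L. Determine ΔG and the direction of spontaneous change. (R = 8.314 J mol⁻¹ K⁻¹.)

Qc = [X₂]·[J]³ / [G]³ = (0.0733)·(0.0194)³ / (0.0348)³ = 0.0127
ΔG = RT ln(Qc/Kc) = (8.314 J mol⁻¹ K⁻¹)(273 K) × ln(0.0127/0.00230)
   = (2.270 kJ/mol)(1.709) = 3.88 kJ/mol
ΔG > 0, so the forward reaction is non-spontaneous (proceeds in reverse).

ΔG = 3.88 kJ/mol; the forward reaction is non-spontaneous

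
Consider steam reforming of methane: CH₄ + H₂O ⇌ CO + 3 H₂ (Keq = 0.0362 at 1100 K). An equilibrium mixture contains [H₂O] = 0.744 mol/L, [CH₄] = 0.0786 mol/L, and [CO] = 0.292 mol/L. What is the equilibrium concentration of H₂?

At equilibrium, Keq = [CO]·[H₂]³ / ([CH₄]·[H₂O]) = 0.0362.
(0.292)·([H₂])³ / ((0.0786)·(0.744)) = 0.0362
[H₂]³ = 0.00725 ⇒ [H₂] = 0.194 mol/L

[H₂] = 0.194 mol/L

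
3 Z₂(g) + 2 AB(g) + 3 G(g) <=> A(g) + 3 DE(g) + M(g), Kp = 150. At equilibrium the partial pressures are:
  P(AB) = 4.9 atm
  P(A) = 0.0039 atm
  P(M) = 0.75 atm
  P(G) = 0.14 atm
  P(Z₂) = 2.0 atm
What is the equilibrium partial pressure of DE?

At equilibrium, Kp = P(A)·P(DE)³·P(M) / (P(Z₂)³·P(AB)²·P(G)³) = 150.
(0.0039)·(P(DE))³·(0.75) / ((2.0)³·(4.9)²·(0.14)³) = 150
P(DE)³ = 27000 ⇒ P(DE) = 30 atm

P(DE) = 30 atm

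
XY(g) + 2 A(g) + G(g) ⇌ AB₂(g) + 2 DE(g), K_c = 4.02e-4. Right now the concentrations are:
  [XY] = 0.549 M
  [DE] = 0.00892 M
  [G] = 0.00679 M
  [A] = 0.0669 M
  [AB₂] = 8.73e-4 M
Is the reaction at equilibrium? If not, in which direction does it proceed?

Q_c = [AB₂]·[DE]² / ([XY]·[A]²·[G]) = (8.73e-4)·(0.00892)² / ((0.549)·(0.0669)²·(0.00679)) = 0.00416
Q_c = 0.00416 > K_c = 4.02e-4, so the reverse reaction proceeds.

toward reactants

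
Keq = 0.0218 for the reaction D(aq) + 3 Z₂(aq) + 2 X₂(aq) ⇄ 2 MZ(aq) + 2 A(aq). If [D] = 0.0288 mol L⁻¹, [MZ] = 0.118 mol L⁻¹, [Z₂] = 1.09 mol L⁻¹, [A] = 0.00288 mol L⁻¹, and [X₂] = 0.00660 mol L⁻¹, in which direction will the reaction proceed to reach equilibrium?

reverse (toward reactants)

Q = [MZ]²·[A]² / ([D]·[Z₂]³·[X₂]²) = (0.118)²·(0.00288)² / ((0.0288)·(1.09)³·(0.00660)²) = 0.0711
Q = 0.0711 > Keq = 0.0218, so the reverse reaction proceeds.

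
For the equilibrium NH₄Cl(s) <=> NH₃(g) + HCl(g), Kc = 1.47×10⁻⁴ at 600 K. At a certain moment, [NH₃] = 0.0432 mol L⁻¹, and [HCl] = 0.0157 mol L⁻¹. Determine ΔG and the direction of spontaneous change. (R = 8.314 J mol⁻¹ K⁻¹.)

(NH₄Cl is a pure solid — omitted from Qc.)
Qc = [NH₃]·[HCl] = (0.0432)·(0.0157) = 6.78×10⁻⁴
ΔG = RT ln(Qc/Kc) = (8.314 J mol⁻¹ K⁻¹)(600 K) × ln(6.78×10⁻⁴/1.47×10⁻⁴)
   = (4.988 kJ/mol)(1.529) = 7.63 kJ/mol
ΔG > 0, so the forward reaction is non-spontaneous (proceeds in reverse).

ΔG = 7.63 kJ/mol; the forward reaction is non-spontaneous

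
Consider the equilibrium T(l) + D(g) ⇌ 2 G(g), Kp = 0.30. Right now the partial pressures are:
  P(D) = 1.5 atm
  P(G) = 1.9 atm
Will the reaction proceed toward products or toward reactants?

(T is a pure liquid — omitted from Qp.)
Qp = P(G)² / P(D) = (1.9)² / (1.5) = 2.4
Qp = 2.4 > Kp = 0.30, so the reverse reaction proceeds.

reverse (toward reactants)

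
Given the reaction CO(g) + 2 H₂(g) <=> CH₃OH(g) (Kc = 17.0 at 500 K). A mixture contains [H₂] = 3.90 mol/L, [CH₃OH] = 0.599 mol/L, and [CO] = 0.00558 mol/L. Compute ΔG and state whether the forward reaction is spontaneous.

Qc = [CH₃OH] / ([CO]·[H₂]²) = (0.599) / ((0.00558)·(3.90)²) = 7.06
ΔG = RT ln(Qc/Kc) = (8.314 J mol⁻¹ K⁻¹)(500 K) × ln(7.06/17.0)
   = (4.157 kJ/mol)(-0.8788) = -3.65 kJ/mol
ΔG < 0, so the forward reaction is spontaneous (proceeds forward).

ΔG = -3.65 kJ/mol; the forward reaction is spontaneous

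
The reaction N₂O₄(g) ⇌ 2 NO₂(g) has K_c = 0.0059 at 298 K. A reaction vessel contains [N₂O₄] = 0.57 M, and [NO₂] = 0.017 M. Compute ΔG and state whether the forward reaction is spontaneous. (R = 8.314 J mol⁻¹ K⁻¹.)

Q_c = [NO₂]² / [N₂O₄] = (0.017)² / (0.57) = 5.07e-4
ΔG = RT ln(Q_c/K_c) = (8.314 J mol⁻¹ K⁻¹)(298 K) × ln(5.07e-4/0.0059)
   = (2.478 kJ/mol)(-2.454) = -6.08 kJ/mol
ΔG < 0, so the forward reaction is spontaneous (proceeds forward).

ΔG = -6.08 kJ/mol; the forward reaction is spontaneous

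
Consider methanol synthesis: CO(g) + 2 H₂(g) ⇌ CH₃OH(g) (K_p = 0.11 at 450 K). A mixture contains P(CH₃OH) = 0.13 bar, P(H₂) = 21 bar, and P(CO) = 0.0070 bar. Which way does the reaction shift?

in the forward direction

Q_p = P(CH₃OH) / (P(CO)·P(H₂)²) = (0.13) / ((0.0070)·(21)²) = 0.042
Q_p = 0.042 < K_p = 0.11, so the forward reaction proceeds.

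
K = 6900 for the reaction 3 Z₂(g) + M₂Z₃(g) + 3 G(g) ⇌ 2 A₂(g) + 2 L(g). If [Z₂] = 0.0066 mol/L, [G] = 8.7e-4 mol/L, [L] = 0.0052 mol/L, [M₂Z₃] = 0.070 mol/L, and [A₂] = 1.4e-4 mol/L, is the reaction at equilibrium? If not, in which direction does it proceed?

Q = [A₂]²·[L]² / ([Z₂]³·[M₂Z₃]·[G]³) = (1.4e-4)²·(0.0052)² / ((0.0066)³·(0.070)·(8.7e-4)³) = 40000
Q = 40000 > K = 6900, so the reverse reaction proceeds.

reverse (toward reactants)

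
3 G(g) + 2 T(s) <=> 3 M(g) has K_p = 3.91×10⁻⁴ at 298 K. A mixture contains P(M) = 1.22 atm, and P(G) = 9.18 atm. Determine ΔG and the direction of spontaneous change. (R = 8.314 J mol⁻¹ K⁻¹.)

(T is a pure solid — omitted from Q_p.)
Q_p = P(M)³ / P(G)³ = (1.22)³ / (9.18)³ = 0.00235
ΔG = RT ln(Q_p/K_p) = (8.314 J mol⁻¹ K⁻¹)(298 K) × ln(0.00235/3.91×10⁻⁴)
   = (2.478 kJ/mol)(1.793) = 4.44 kJ/mol
ΔG > 0, so the forward reaction is non-spontaneous (proceeds in reverse).

ΔG = 4.44 kJ/mol; the forward reaction is non-spontaneous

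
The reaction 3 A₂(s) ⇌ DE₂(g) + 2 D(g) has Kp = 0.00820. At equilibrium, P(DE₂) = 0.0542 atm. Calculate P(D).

(A₂ is a pure solid — omitted from Kp.)
At equilibrium, Kp = P(DE₂)·P(D)² = 0.00820.
(0.0542)·(P(D))² = 0.00820
P(D)² = 0.151 ⇒ P(D) = 0.389 atm

P(D) = 0.389 atm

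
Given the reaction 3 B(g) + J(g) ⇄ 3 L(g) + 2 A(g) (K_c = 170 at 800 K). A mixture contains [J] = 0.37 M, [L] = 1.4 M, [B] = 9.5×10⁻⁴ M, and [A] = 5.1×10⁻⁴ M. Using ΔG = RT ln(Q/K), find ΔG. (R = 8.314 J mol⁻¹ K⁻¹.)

ΔG = 17.2 kJ/mol

Q_c = [L]³·[A]² / ([B]³·[J]) = (1.4)³·(5.1×10⁻⁴)² / ((9.5×10⁻⁴)³·(0.37)) = 2250
ΔG = RT ln(Q_c/K_c) = (8.314 J mol⁻¹ K⁻¹)(800 K) × ln(2250/170)
   = (6.651 kJ/mol)(2.583) = 17.2 kJ/mol
ΔG > 0, so the forward reaction is non-spontaneous (proceeds in reverse).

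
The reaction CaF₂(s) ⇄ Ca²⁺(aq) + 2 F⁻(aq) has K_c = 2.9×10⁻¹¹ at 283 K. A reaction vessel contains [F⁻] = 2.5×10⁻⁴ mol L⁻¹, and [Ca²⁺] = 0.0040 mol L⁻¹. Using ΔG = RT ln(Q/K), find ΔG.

ΔG = 5.07 kJ/mol

(CaF₂ is a pure solid — omitted from Q_c.)
Q_c = [Ca²⁺]·[F⁻]² = (0.0040)·(2.5×10⁻⁴)² = 2.50×10⁻¹⁰
ΔG = RT ln(Q_c/K_c) = (8.314 J mol⁻¹ K⁻¹)(283 K) × ln(2.50×10⁻¹⁰/2.9×10⁻¹¹)
   = (2.353 kJ/mol)(2.154) = 5.07 kJ/mol
ΔG > 0, so the forward reaction is non-spontaneous (proceeds in reverse).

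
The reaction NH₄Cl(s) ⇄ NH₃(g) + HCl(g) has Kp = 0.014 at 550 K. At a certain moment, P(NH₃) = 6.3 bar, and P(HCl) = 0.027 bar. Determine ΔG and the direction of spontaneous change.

(NH₄Cl is a pure solid — omitted from Qp.)
Qp = P(NH₃)·P(HCl) = (6.3)·(0.027) = 0.170
ΔG = RT ln(Qp/Kp) = (8.314 J mol⁻¹ K⁻¹)(550 K) × ln(0.170/0.014)
   = (4.573 kJ/mol)(2.497) = 11.4 kJ/mol
ΔG > 0, so the forward reaction is non-spontaneous (proceeds in reverse).

ΔG = 11.4 kJ/mol; the forward reaction is non-spontaneous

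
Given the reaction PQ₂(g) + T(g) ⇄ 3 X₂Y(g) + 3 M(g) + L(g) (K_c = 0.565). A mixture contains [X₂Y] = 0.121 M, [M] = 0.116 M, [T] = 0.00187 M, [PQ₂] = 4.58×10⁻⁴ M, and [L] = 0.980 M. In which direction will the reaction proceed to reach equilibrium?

Q_c = [X₂Y]³·[M]³·[L] / ([PQ₂]·[T]) = (0.121)³·(0.116)³·(0.980) / ((4.58×10⁻⁴)·(0.00187)) = 3.16
Q_c = 3.16 > K_c = 0.565, so the reverse reaction proceeds.

to the left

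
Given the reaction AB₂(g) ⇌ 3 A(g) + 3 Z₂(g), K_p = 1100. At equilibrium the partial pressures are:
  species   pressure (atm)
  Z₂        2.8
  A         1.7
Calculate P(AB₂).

P(AB₂) = 0.098 atm

At equilibrium, K_p = P(A)³·P(Z₂)³ / P(AB₂) = 1100.
(1.7)³·(2.8)³ / (P(AB₂)) = 1100
P(AB₂) = 0.0980 = 0.098 atm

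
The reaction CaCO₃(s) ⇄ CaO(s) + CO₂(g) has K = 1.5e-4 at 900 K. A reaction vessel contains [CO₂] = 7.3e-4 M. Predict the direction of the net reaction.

(CaCO₃, CaO are pure solids — omitted from Q.)
Q = [CO₂] = 7.3e-4
Q = 7.3e-4 > K = 1.5e-4, so the reverse reaction proceeds.

reverse (toward reactants)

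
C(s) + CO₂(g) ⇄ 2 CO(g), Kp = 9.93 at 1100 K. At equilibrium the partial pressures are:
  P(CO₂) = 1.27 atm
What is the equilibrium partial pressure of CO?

(C is a pure solid — omitted from Kp.)
At equilibrium, Kp = P(CO)² / P(CO₂) = 9.93.
(P(CO))² / (1.27) = 9.93
P(CO)² = 12.6 ⇒ P(CO) = 3.55 atm

P(CO) = 3.55 atm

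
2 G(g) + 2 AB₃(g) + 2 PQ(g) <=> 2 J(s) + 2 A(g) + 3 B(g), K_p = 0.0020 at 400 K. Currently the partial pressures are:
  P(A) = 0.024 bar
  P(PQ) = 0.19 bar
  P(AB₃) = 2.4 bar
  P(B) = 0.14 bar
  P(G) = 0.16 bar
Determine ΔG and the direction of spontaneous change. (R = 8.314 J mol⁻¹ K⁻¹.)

ΔG = -6.34 kJ/mol; the forward reaction is spontaneous

(J is a pure solid — omitted from Q_p.)
Q_p = P(A)²·P(B)³ / (P(G)²·P(AB₃)²·P(PQ)²) = (0.024)²·(0.14)³ / ((0.16)²·(2.4)²·(0.19)²) = 2.97e-4
ΔG = RT ln(Q_p/K_p) = (8.314 J mol⁻¹ K⁻¹)(400 K) × ln(2.97e-4/0.0020)
   = (3.326 kJ/mol)(-1.907) = -6.34 kJ/mol
ΔG < 0, so the forward reaction is spontaneous (proceeds forward).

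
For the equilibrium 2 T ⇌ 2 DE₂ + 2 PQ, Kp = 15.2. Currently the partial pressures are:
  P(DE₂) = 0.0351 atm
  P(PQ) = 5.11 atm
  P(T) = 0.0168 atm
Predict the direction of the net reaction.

toward reactants

Qp = P(DE₂)²·P(PQ)² / P(T)² = (0.0351)²·(5.11)² / (0.0168)² = 114
Qp = 114 > Kp = 15.2, so the reverse reaction proceeds.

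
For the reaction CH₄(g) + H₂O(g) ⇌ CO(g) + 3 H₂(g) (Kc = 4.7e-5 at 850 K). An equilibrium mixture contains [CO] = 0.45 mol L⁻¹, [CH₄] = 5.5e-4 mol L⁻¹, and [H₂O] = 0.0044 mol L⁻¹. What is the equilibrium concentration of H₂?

[H₂] = 6.3e-4 mol L⁻¹

At equilibrium, Kc = [CO]·[H₂]³ / ([CH₄]·[H₂O]) = 4.7e-5.
(0.45)·([H₂])³ / ((5.5e-4)·(0.0044)) = 4.7e-5
[H₂]³ = 2.53e-10 ⇒ [H₂] = 6.3e-4 mol L⁻¹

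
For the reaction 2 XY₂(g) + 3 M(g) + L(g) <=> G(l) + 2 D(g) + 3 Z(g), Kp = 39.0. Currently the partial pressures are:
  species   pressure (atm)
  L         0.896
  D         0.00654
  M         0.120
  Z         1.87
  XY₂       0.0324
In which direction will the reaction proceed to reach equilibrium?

to the left

(G is a pure liquid — omitted from Qp.)
Qp = P(D)²·P(Z)³ / (P(XY₂)²·P(M)³·P(L)) = (0.00654)²·(1.87)³ / ((0.0324)²·(0.120)³·(0.896)) = 172
Qp = 172 > Kp = 39.0, so the reverse reaction proceeds.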